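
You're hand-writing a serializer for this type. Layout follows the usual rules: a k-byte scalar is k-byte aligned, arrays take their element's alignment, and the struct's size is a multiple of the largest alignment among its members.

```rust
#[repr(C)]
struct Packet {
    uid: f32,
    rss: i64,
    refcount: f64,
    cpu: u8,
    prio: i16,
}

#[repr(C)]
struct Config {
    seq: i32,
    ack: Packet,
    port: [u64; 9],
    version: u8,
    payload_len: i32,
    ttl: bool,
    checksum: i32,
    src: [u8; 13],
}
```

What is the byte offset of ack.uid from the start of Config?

Packet: uid at 0 (size 4, align 4) → ends 4; pad 4 to align 8 for rss; rss at 8 (size 8, align 8) → ends 16; refcount at 16 (size 8, align 8) → ends 24; cpu at 24 (size 1, align 1) → ends 25; pad 1 to align 2 for prio; prio at 26 (size 2, align 2) → ends 28; tail pad 4 to reach multiple of 8; total 32 bytes, alignment 8
seq at 0 (size 4, align 4) → ends 4
pad 4 to align 8 for ack
ack at 8 (size 32, align 8) → ends 40
within Packet: uid at 0
8 + 0 = 8

8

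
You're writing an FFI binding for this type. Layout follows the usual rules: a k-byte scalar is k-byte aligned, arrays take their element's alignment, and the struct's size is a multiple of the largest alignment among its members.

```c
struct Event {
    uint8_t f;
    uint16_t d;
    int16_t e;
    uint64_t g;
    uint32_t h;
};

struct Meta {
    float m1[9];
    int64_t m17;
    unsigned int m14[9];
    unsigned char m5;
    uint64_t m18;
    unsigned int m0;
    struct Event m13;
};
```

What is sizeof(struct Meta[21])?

Event: f at 0 (size 1, align 1) → ends 1; pad 1 to align 2 for d; d at 2 (size 2, align 2) → ends 4; e at 4 (size 2, align 2) → ends 6; pad 2 to align 8 for g; g at 8 (size 8, align 8) → ends 16; h at 16 (size 4, align 4) → ends 20; tail pad 4 to reach multiple of 8; total 24 bytes, alignment 8
m1 at 0 (size 36, align 4) → ends 36
pad 4 to align 8 for m17
m17 at 40 (size 8, align 8) → ends 48
m14 at 48 (size 36, align 4) → ends 84
m5 at 84 (size 1, align 1) → ends 85
pad 3 to align 8 for m18
m18 at 88 (size 8, align 8) → ends 96
m0 at 96 (size 4, align 4) → ends 100
pad 4 to align 8 for m13
m13 at 104 (size 24, align 8) → ends 128
total 128 bytes, alignment 8
array of 21: 21 × 128 = 2688

2688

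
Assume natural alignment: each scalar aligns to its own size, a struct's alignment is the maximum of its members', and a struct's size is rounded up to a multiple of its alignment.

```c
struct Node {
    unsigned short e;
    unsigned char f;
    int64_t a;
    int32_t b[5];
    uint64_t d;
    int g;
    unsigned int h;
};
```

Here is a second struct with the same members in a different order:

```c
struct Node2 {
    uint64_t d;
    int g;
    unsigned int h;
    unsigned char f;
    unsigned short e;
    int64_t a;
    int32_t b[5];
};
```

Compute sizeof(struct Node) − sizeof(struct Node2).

0

e at 0 (size 2, align 2) → ends 2
f at 2 (size 1, align 1) → ends 3
pad 5 to align 8 for a
a at 8 (size 8, align 8) → ends 16
b at 16 (size 20, align 4) → ends 36
pad 4 to align 8 for d
d at 40 (size 8, align 8) → ends 48
g at 48 (size 4, align 4) → ends 52
h at 52 (size 4, align 4) → ends 56
total 56 bytes, alignment 8
— Node2 —
d at 0 (size 8, align 8) → ends 8
g at 8 (size 4, align 4) → ends 12
h at 12 (size 4, align 4) → ends 16
f at 16 (size 1, align 1) → ends 17
pad 1 to align 2 for e
e at 18 (size 2, align 2) → ends 20
pad 4 to align 8 for a
a at 24 (size 8, align 8) → ends 32
b at 32 (size 20, align 4) → ends 52
tail pad 4 to reach multiple of 8
total 56 bytes, alignment 8
56 − 56 = 0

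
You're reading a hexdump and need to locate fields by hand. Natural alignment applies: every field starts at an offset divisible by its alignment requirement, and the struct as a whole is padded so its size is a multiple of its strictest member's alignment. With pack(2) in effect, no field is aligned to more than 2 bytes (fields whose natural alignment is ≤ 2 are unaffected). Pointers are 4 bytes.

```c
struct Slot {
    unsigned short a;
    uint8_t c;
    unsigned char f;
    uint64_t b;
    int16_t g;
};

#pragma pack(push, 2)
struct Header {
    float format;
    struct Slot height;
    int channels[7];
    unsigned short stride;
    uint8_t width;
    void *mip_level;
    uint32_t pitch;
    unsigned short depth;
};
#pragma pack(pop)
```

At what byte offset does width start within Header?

Slot: @0: a [2B, align 2] → 2; @2: c [1B, align 1] → 3; @3: f [1B, align 1] → 4; +4 pad (align 8); @8: b [8B, align 8] → 16; @16: g [2B, align 2] → 18; +6 tail pad (align 8); size 24, align 8
@0: format [4B, align 2] → 4
@4: height [24B, align 2] → 28
@28: channels [28B, align 2] → 56
@56: stride [2B, align 2] → 58
@58: width [1B, align 1] → 59

58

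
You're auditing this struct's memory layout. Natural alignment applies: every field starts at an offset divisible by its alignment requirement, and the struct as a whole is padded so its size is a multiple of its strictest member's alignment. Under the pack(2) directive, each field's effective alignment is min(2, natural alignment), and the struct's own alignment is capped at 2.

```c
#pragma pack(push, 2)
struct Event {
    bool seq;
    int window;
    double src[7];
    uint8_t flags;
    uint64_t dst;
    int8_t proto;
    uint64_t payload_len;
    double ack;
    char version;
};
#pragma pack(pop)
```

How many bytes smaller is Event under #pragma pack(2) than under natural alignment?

20

natural layout:
  @0: seq [1B, align 1] → 1
  +3 pad (align 4)
  @4: window [4B, align 4] → 8
  @8: src [56B, align 8] → 64
  @64: flags [1B, align 1] → 65
  +7 pad (align 8)
  @72: dst [8B, align 8] → 80
  @80: proto [1B, align 1] → 81
  +7 pad (align 8)
  @88: payload_len [8B, align 8] → 96
  @96: ack [8B, align 8] → 104
  @104: version [1B, align 1] → 105
  +7 tail pad (align 8)
  size 112, align 8
packed(2) layout:
  @0: seq [1B, align 1] → 1
  +1 pad (align 2)
  @2: window [4B, align 2] → 6
  @6: src [56B, align 2] → 62
  @62: flags [1B, align 1] → 63
  +1 pad (align 2)
  @64: dst [8B, align 2] → 72
  @72: proto [1B, align 1] → 73
  +1 pad (align 2)
  @74: payload_len [8B, align 2] → 82
  @82: ack [8B, align 2] → 90
  @90: version [1B, align 1] → 91
  +1 tail pad (align 2)
  size 92, align 2
112 − 92 = 20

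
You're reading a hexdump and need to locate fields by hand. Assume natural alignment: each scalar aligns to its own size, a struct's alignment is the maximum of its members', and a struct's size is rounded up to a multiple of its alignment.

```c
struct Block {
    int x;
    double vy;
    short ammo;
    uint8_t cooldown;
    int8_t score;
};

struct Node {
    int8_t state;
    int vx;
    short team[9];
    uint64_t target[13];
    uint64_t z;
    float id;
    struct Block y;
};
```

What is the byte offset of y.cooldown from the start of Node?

Block: x at 0 (size 4, align 4) → ends 4; pad 4 to align 8 for vy; vy at 8 (size 8, align 8) → ends 16; ammo at 16 (size 2, align 2) → ends 18; cooldown at 18 (size 1, align 1) → ends 19; score at 19 (size 1, align 1) → ends 20; tail pad 4 to reach multiple of 8; total 24 bytes, alignment 8
state at 0 (size 1, align 1) → ends 1
pad 3 to align 4 for vx
vx at 4 (size 4, align 4) → ends 8
team at 8 (size 18, align 2) → ends 26
pad 6 to align 8 for target
target at 32 (size 104, align 8) → ends 136
z at 136 (size 8, align 8) → ends 144
id at 144 (size 4, align 4) → ends 148
pad 4 to align 8 for y
y at 152 (size 24, align 8) → ends 176
within Block: cooldown at 18
152 + 18 = 170

170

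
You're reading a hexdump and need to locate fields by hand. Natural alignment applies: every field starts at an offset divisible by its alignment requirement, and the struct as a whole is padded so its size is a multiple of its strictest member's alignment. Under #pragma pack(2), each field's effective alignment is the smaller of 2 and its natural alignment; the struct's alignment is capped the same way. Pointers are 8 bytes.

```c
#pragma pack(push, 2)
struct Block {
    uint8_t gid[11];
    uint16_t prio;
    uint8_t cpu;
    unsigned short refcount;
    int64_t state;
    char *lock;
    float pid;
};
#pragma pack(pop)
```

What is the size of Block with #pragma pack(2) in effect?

38

0..11  gid  (11B, 1-aligned)
11..12  -- padding (1B)
12..14  prio  (2B, 2-aligned)
14..15  cpu  (1B, 1-aligned)
15..16  -- padding (1B)
16..18  refcount  (2B, 2-aligned)
18..26  state  (8B, 2-aligned)
26..34  lock  (8B, 2-aligned)
34..38  pid  (4B, 2-aligned)
sizeof = 38, alignof = 2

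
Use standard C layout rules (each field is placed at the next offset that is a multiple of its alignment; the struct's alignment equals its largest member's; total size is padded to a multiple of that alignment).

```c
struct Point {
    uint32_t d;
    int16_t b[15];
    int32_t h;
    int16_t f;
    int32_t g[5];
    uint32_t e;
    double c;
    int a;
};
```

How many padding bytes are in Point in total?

d at 0 (size 4, align 4) → ends 4
b at 4 (size 30, align 2) → ends 34
pad 2 to align 4 for h
h at 36 (size 4, align 4) → ends 40
f at 40 (size 2, align 2) → ends 42
pad 2 to align 4 for g
g at 44 (size 20, align 4) → ends 64
e at 64 (size 4, align 4) → ends 68
pad 4 to align 8 for c
c at 72 (size 8, align 8) → ends 80
a at 80 (size 4, align 4) → ends 84
tail pad 4 to reach multiple of 8
total 88 bytes, alignment 8
data bytes 76, size 88 → padding 12

12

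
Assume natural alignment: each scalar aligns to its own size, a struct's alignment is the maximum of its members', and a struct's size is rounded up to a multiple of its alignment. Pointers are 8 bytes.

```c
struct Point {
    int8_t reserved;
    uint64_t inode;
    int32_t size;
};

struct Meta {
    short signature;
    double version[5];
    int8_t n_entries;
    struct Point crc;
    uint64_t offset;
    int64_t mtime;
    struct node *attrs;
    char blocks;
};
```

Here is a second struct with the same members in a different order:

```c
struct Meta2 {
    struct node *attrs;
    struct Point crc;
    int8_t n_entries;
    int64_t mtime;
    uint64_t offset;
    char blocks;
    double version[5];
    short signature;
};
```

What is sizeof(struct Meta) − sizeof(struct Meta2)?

Point: 0..1  reserved  (1B, 1-aligned); 1..8  -- padding (7B); 8..16  inode  (8B, 8-aligned); 16..20  size  (4B, 4-aligned); 20..24  -- tail padding (4B); sizeof = 24, alignof = 8
0..2  signature  (2B, 2-aligned)
2..8  -- padding (6B)
8..48  version  (40B, 8-aligned)
48..49  n_entries  (1B, 1-aligned)
49..56  -- padding (7B)
56..80  crc  (24B, 8-aligned)
80..88  offset  (8B, 8-aligned)
88..96  mtime  (8B, 8-aligned)
96..104  attrs  (8B, 8-aligned)
104..105  blocks  (1B, 1-aligned)
105..112  -- tail padding (7B)
sizeof = 112, alignof = 8
— Meta2 —
0..8  attrs  (8B, 8-aligned)
8..32  crc  (24B, 8-aligned)
32..33  n_entries  (1B, 1-aligned)
33..40  -- padding (7B)
40..48  mtime  (8B, 8-aligned)
48..56  offset  (8B, 8-aligned)
56..57  blocks  (1B, 1-aligned)
57..64  -- padding (7B)
64..104  version  (40B, 8-aligned)
104..106  signature  (2B, 2-aligned)
106..112  -- tail padding (6B)
sizeof = 112, alignof = 8
112 − 112 = 0

0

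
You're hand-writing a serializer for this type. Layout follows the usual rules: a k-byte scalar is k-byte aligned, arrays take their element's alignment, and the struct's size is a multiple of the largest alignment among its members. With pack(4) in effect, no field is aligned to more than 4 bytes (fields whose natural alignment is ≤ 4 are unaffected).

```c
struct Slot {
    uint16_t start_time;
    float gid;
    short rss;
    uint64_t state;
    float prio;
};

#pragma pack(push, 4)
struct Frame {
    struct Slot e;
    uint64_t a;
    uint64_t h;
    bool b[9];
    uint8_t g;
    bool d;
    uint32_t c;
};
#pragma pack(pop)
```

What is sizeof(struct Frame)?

Slot: 0..2  start_time  (2B, 2-aligned); 2..4  -- padding (2B); 4..8  gid  (4B, 4-aligned); 8..10  rss  (2B, 2-aligned); 10..16  -- padding (6B); 16..24  state  (8B, 8-aligned); 24..28  prio  (4B, 4-aligned); 28..32  -- tail padding (4B); sizeof = 32, alignof = 8
0..32  e  (32B, 4-aligned)
32..40  a  (8B, 4-aligned)
40..48  h  (8B, 4-aligned)
48..57  b  (9B, 1-aligned)
57..58  g  (1B, 1-aligned)
58..59  d  (1B, 1-aligned)
59..60  -- padding (1B)
60..64  c  (4B, 4-aligned)
sizeof = 64, alignof = 4

64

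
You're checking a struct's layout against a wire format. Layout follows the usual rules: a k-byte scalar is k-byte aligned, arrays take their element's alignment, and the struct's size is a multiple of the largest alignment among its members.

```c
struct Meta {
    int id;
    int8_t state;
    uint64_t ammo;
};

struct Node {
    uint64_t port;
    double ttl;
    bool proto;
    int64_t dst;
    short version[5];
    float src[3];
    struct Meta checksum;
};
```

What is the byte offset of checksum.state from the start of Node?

Meta: id at 0 (size 4, align 4) → ends 4; state at 4 (size 1, align 1) → ends 5; pad 3 to align 8 for ammo; ammo at 8 (size 8, align 8) → ends 16; total 16 bytes, alignment 8
port at 0 (size 8, align 8) → ends 8
ttl at 8 (size 8, align 8) → ends 16
proto at 16 (size 1, align 1) → ends 17
pad 7 to align 8 for dst
dst at 24 (size 8, align 8) → ends 32
version at 32 (size 10, align 2) → ends 42
pad 2 to align 4 for src
src at 44 (size 12, align 4) → ends 56
checksum at 56 (size 16, align 8) → ends 72
within Meta: state at 4
56 + 4 = 60

60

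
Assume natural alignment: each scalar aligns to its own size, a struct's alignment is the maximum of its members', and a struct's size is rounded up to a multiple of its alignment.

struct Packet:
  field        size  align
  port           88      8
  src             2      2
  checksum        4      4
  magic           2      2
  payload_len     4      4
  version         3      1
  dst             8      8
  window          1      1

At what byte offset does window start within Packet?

0..88  port  (88B, 8-aligned)
88..90  src  (2B, 2-aligned)
90..92  -- padding (2B)
92..96  checksum  (4B, 4-aligned)
96..98  magic  (2B, 2-aligned)
98..100  -- padding (2B)
100..104  payload_len  (4B, 4-aligned)
104..107  version  (3B, 1-aligned)
107..112  -- padding (5B)
112..120  dst  (8B, 8-aligned)
120..121  window  (1B, 1-aligned)

120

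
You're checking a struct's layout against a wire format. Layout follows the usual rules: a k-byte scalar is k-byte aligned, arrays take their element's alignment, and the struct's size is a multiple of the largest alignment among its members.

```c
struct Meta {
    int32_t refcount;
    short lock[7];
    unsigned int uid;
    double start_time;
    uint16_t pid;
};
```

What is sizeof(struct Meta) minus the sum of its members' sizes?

8

@0: refcount [4B, align 4] → 4
@4: lock [14B, align 2] → 18
+2 pad (align 4)
@20: uid [4B, align 4] → 24
@24: start_time [8B, align 8] → 32
@32: pid [2B, align 2] → 34
+6 tail pad (align 8)
size 40, align 8
data bytes 32, size 40 → padding 8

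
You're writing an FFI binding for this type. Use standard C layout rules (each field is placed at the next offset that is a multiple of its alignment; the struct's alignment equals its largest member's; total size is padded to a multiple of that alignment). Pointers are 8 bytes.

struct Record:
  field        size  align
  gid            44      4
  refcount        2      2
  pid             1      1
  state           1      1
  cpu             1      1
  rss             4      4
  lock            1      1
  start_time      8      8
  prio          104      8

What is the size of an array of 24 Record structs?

0..44  gid  (44B, 4-aligned)
44..46  refcount  (2B, 2-aligned)
46..47  pid  (1B, 1-aligned)
47..48  state  (1B, 1-aligned)
48..49  cpu  (1B, 1-aligned)
49..52  -- padding (3B)
52..56  rss  (4B, 4-aligned)
56..57  lock  (1B, 1-aligned)
57..64  -- padding (7B)
64..72  start_time  (8B, 8-aligned)
72..176  prio  (104B, 8-aligned)
sizeof = 176, alignof = 8
array of 24: 24 × 176 = 4224

4224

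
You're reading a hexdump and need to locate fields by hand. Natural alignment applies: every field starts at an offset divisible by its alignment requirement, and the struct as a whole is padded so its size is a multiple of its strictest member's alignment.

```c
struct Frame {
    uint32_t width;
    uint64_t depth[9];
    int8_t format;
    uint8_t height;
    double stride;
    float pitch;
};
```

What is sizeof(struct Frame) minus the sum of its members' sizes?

width at 0 (size 4, align 4) → ends 4
pad 4 to align 8 for depth
depth at 8 (size 72, align 8) → ends 80
format at 80 (size 1, align 1) → ends 81
height at 81 (size 1, align 1) → ends 82
pad 6 to align 8 for stride
stride at 88 (size 8, align 8) → ends 96
pitch at 96 (size 4, align 4) → ends 100
tail pad 4 to reach multiple of 8
total 104 bytes, alignment 8
data bytes 90, size 104 → padding 14

14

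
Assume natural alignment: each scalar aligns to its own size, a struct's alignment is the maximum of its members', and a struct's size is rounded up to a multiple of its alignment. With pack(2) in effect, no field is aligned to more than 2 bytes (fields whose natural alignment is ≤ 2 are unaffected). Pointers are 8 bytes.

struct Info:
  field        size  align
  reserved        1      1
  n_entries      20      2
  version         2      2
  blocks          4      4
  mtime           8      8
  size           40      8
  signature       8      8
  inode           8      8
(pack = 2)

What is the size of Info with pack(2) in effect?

92

@0: reserved [1B, align 1] → 1
+1 pad (align 2)
@2: n_entries [20B, align 2] → 22
@22: version [2B, align 2] → 24
@24: blocks [4B, align 2] → 28
@28: mtime [8B, align 2] → 36
@36: size [40B, align 2] → 76
@76: signature [8B, align 2] → 84
@84: inode [8B, align 2] → 92
size 92, align 2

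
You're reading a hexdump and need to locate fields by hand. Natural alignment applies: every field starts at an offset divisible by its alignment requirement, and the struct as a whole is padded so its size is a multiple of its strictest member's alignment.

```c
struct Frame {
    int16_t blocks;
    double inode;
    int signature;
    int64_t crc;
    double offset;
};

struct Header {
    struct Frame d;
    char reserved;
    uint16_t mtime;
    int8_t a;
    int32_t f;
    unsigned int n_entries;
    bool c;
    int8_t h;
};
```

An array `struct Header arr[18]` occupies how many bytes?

Frame: @0: blocks [2B, align 2] → 2; +6 pad (align 8); @8: inode [8B, align 8] → 16; @16: signature [4B, align 4] → 20; +4 pad (align 8); @24: crc [8B, align 8] → 32; @32: offset [8B, align 8] → 40; size 40, align 8
@0: d [40B, align 8] → 40
@40: reserved [1B, align 1] → 41
+1 pad (align 2)
@42: mtime [2B, align 2] → 44
@44: a [1B, align 1] → 45
+3 pad (align 4)
@48: f [4B, align 4] → 52
@52: n_entries [4B, align 4] → 56
@56: c [1B, align 1] → 57
@57: h [1B, align 1] → 58
+6 tail pad (align 8)
size 64, align 8
array of 18: 18 × 64 = 1152

1152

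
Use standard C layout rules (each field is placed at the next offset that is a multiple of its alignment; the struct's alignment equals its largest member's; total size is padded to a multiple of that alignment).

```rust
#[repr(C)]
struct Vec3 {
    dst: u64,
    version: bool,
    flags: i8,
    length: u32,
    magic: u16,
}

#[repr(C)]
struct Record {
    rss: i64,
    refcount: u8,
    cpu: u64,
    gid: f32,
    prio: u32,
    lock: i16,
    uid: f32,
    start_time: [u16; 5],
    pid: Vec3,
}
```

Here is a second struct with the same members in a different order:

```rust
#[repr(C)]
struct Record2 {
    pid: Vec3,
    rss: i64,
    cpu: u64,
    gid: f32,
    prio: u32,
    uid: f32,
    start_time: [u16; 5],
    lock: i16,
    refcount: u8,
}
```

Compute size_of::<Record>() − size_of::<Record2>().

8

Vec3: @0: dst [8B, align 8] → 8; @8: version [1B, align 1] → 9; @9: flags [1B, align 1] → 10; +2 pad (align 4); @12: length [4B, align 4] → 16; @16: magic [2B, align 2] → 18; +6 tail pad (align 8); size 24, align 8
@0: rss [8B, align 8] → 8
@8: refcount [1B, align 1] → 9
+7 pad (align 8)
@16: cpu [8B, align 8] → 24
@24: gid [4B, align 4] → 28
@28: prio [4B, align 4] → 32
@32: lock [2B, align 2] → 34
+2 pad (align 4)
@36: uid [4B, align 4] → 40
@40: start_time [10B, align 2] → 50
+6 pad (align 8)
@56: pid [24B, align 8] → 80
size 80, align 8
— Record2 —
@0: pid [24B, align 8] → 24
@24: rss [8B, align 8] → 32
@32: cpu [8B, align 8] → 40
@40: gid [4B, align 4] → 44
@44: prio [4B, align 4] → 48
@48: uid [4B, align 4] → 52
@52: start_time [10B, align 2] → 62
@62: lock [2B, align 2] → 64
@64: refcount [1B, align 1] → 65
+7 tail pad (align 8)
size 72, align 8
80 − 72 = 8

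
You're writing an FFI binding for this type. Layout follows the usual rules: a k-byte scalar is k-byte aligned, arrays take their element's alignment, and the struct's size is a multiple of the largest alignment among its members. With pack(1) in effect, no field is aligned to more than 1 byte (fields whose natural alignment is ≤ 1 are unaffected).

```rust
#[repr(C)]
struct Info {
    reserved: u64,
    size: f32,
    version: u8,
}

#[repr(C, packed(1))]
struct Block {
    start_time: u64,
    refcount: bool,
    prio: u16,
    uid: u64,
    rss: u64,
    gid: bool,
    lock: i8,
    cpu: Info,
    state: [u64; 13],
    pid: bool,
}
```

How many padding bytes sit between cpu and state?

0

Info: 0..8  reserved  (8B, 8-aligned); 8..12  size  (4B, 4-aligned); 12..13  version  (1B, 1-aligned); 13..16  -- tail padding (3B); sizeof = 16, alignof = 8
0..8  start_time  (8B, 1-aligned)
8..9  refcount  (1B, 1-aligned)
9..11  prio  (2B, 1-aligned)
11..19  uid  (8B, 1-aligned)
19..27  rss  (8B, 1-aligned)
27..28  gid  (1B, 1-aligned)
28..29  lock  (1B, 1-aligned)
29..45  cpu  (16B, 1-aligned)
45..149  state  (104B, 1-aligned)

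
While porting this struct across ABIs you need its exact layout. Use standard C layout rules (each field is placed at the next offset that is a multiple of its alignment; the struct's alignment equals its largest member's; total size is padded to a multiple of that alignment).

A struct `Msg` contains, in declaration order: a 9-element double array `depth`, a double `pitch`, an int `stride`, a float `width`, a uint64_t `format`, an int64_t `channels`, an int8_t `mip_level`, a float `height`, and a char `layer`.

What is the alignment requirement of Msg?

8

member alignments: depth=8, pitch=8, stride=4, width=4, format=8, channels=8, mip_level=1, height=4, layer=1
max = 8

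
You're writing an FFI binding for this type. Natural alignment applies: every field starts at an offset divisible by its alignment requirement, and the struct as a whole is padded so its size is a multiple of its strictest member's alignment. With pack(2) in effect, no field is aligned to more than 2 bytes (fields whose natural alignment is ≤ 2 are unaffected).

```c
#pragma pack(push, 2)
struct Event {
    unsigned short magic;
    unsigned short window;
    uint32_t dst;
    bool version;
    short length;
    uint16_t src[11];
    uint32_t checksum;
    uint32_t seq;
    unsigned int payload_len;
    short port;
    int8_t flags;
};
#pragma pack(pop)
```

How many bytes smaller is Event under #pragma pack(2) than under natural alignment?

natural layout:
  @0: magic [2B, align 2] → 2
  @2: window [2B, align 2] → 4
  @4: dst [4B, align 4] → 8
  @8: version [1B, align 1] → 9
  +1 pad (align 2)
  @10: length [2B, align 2] → 12
  @12: src [22B, align 2] → 34
  +2 pad (align 4)
  @36: checksum [4B, align 4] → 40
  @40: seq [4B, align 4] → 44
  @44: payload_len [4B, align 4] → 48
  @48: port [2B, align 2] → 50
  @50: flags [1B, align 1] → 51
  +1 tail pad (align 4)
  size 52, align 4
packed(2) layout:
  @0: magic [2B, align 2] → 2
  @2: window [2B, align 2] → 4
  @4: dst [4B, align 2] → 8
  @8: version [1B, align 1] → 9
  +1 pad (align 2)
  @10: length [2B, align 2] → 12
  @12: src [22B, align 2] → 34
  @34: checksum [4B, align 2] → 38
  @38: seq [4B, align 2] → 42
  @42: payload_len [4B, align 2] → 46
  @46: port [2B, align 2] → 48
  @48: flags [1B, align 1] → 49
  +1 tail pad (align 2)
  size 50, align 2
52 − 50 = 2

2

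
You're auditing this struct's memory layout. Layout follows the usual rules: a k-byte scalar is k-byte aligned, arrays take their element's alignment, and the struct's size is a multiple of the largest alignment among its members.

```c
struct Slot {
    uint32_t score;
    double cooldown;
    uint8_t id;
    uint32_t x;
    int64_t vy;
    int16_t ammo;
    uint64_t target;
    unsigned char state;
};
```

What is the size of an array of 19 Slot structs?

0..4  score  (4B, 4-aligned)
4..8  -- padding (4B)
8..16  cooldown  (8B, 8-aligned)
16..17  id  (1B, 1-aligned)
17..20  -- padding (3B)
20..24  x  (4B, 4-aligned)
24..32  vy  (8B, 8-aligned)
32..34  ammo  (2B, 2-aligned)
34..40  -- padding (6B)
40..48  target  (8B, 8-aligned)
48..49  state  (1B, 1-aligned)
49..56  -- tail padding (7B)
sizeof = 56, alignof = 8
array of 19: 19 × 56 = 1064

1064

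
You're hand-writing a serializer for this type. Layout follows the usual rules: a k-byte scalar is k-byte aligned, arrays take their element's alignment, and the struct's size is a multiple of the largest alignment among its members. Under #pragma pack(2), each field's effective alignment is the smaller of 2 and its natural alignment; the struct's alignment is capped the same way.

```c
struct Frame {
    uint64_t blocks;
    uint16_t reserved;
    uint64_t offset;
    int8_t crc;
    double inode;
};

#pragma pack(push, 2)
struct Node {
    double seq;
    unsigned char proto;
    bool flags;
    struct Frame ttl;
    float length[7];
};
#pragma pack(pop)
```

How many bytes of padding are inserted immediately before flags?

Frame: @0: blocks [8B, align 8] → 8; @8: reserved [2B, align 2] → 10; +6 pad (align 8); @16: offset [8B, align 8] → 24; @24: crc [1B, align 1] → 25; +7 pad (align 8); @32: inode [8B, align 8] → 40; size 40, align 8
@0: seq [8B, align 2] → 8
@8: proto [1B, align 1] → 9
@9: flags [1B, align 1] → 10

0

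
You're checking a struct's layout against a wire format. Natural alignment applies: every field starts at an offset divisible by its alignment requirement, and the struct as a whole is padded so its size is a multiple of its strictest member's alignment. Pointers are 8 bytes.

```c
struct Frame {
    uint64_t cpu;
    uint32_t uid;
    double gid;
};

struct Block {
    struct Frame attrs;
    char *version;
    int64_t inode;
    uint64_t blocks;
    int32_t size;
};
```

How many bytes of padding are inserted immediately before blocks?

0

Frame: cpu at 0 (size 8, align 8) → ends 8; uid at 8 (size 4, align 4) → ends 12; pad 4 to align 8 for gid; gid at 16 (size 8, align 8) → ends 24; total 24 bytes, alignment 8
attrs at 0 (size 24, align 8) → ends 24
version at 24 (size 8, align 8) → ends 32
inode at 32 (size 8, align 8) → ends 40
blocks at 40 (size 8, align 8) → ends 48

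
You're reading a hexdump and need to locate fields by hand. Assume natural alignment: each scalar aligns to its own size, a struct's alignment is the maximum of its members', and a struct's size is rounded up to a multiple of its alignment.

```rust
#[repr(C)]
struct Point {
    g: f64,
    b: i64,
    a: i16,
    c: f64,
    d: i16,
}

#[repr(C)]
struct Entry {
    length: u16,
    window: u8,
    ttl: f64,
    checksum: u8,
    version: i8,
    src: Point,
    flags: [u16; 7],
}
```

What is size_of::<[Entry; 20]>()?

1600

Point: @0: g [8B, align 8] → 8; @8: b [8B, align 8] → 16; @16: a [2B, align 2] → 18; +6 pad (align 8); @24: c [8B, align 8] → 32; @32: d [2B, align 2] → 34; +6 tail pad (align 8); size 40, align 8
@0: length [2B, align 2] → 2
@2: window [1B, align 1] → 3
+5 pad (align 8)
@8: ttl [8B, align 8] → 16
@16: checksum [1B, align 1] → 17
@17: version [1B, align 1] → 18
+6 pad (align 8)
@24: src [40B, align 8] → 64
@64: flags [14B, align 2] → 78
+2 tail pad (align 8)
size 80, align 8
array of 20: 20 × 80 = 1600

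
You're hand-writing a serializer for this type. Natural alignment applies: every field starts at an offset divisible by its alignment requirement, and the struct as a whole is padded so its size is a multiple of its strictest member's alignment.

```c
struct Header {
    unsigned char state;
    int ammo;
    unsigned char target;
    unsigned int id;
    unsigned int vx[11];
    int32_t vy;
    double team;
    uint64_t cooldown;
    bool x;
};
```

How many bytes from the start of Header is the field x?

80

state at 0 (size 1, align 1) → ends 1
pad 3 to align 4 for ammo
ammo at 4 (size 4, align 4) → ends 8
target at 8 (size 1, align 1) → ends 9
pad 3 to align 4 for id
id at 12 (size 4, align 4) → ends 16
vx at 16 (size 44, align 4) → ends 60
vy at 60 (size 4, align 4) → ends 64
team at 64 (size 8, align 8) → ends 72
cooldown at 72 (size 8, align 8) → ends 80
x at 80 (size 1, align 1) → ends 81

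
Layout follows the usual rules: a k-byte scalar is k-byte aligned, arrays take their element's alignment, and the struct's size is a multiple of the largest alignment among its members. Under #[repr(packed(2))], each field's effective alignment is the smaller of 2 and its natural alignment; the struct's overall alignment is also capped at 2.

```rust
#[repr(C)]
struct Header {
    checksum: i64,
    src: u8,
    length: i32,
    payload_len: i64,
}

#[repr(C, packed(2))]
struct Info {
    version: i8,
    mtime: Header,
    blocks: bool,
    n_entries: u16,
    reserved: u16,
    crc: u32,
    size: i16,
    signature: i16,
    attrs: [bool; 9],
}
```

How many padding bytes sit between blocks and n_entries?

1

Header: @0: checksum [8B, align 8] → 8; @8: src [1B, align 1] → 9; +3 pad (align 4); @12: length [4B, align 4] → 16; @16: payload_len [8B, align 8] → 24; size 24, align 8
@0: version [1B, align 1] → 1
+1 pad (align 2)
@2: mtime [24B, align 2] → 26
@26: blocks [1B, align 1] → 27
+1 pad (align 2)
@28: n_entries [2B, align 2] → 30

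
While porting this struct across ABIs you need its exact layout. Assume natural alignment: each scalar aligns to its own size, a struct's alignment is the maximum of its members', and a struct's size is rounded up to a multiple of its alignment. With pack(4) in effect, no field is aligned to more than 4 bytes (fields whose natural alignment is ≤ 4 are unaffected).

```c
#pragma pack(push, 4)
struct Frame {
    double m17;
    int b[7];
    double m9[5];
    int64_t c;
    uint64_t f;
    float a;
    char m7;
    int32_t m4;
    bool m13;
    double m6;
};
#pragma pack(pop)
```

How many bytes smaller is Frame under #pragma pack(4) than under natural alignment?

natural layout:
  @0: m17 [8B, align 8] → 8
  @8: b [28B, align 4] → 36
  +4 pad (align 8)
  @40: m9 [40B, align 8] → 80
  @80: c [8B, align 8] → 88
  @88: f [8B, align 8] → 96
  @96: a [4B, align 4] → 100
  @100: m7 [1B, align 1] → 101
  +3 pad (align 4)
  @104: m4 [4B, align 4] → 108
  @108: m13 [1B, align 1] → 109
  +3 pad (align 8)
  @112: m6 [8B, align 8] → 120
  size 120, align 8
packed(4) layout:
  @0: m17 [8B, align 4] → 8
  @8: b [28B, align 4] → 36
  @36: m9 [40B, align 4] → 76
  @76: c [8B, align 4] → 84
  @84: f [8B, align 4] → 92
  @92: a [4B, align 4] → 96
  @96: m7 [1B, align 1] → 97
  +3 pad (align 4)
  @100: m4 [4B, align 4] → 104
  @104: m13 [1B, align 1] → 105
  +3 pad (align 4)
  @108: m6 [8B, align 4] → 116
  size 116, align 4
120 − 116 = 4

4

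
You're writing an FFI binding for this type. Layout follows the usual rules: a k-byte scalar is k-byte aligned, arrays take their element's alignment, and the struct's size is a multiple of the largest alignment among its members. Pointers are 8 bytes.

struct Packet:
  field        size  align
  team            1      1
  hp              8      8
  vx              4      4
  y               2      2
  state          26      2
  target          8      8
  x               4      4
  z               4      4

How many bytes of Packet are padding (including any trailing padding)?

team at 0 (size 1, align 1) → ends 1
pad 7 to align 8 for hp
hp at 8 (size 8, align 8) → ends 16
vx at 16 (size 4, align 4) → ends 20
y at 20 (size 2, align 2) → ends 22
state at 22 (size 26, align 2) → ends 48
target at 48 (size 8, align 8) → ends 56
x at 56 (size 4, align 4) → ends 60
z at 60 (size 4, align 4) → ends 64
total 64 bytes, alignment 8
data bytes 57, size 64 → padding 7

7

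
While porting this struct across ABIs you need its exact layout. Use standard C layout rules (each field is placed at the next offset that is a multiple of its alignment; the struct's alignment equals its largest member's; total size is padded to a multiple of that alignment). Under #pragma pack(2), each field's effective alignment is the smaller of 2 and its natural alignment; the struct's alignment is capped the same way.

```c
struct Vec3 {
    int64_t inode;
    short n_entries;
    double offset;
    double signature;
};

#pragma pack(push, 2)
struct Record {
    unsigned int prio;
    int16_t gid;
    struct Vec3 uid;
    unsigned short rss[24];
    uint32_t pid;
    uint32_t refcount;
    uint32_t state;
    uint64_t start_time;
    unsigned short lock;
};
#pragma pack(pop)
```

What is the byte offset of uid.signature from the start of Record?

30

Vec3: @0: inode [8B, align 8] → 8; @8: n_entries [2B, align 2] → 10; +6 pad (align 8); @16: offset [8B, align 8] → 24; @24: signature [8B, align 8] → 32; size 32, align 8
@0: prio [4B, align 2] → 4
@4: gid [2B, align 2] → 6
@6: uid [32B, align 2] → 38
within Vec3: signature at 24
6 + 24 = 30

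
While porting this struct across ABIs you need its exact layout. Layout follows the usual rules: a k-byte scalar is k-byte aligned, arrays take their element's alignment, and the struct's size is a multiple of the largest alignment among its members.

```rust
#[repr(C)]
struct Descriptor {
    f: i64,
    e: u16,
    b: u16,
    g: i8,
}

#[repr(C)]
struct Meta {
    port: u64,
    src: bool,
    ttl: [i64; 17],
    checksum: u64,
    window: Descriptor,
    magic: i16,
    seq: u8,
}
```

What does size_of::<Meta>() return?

184 bytes

Descriptor: @0: f [8B, align 8] → 8; @8: e [2B, align 2] → 10; @10: b [2B, align 2] → 12; @12: g [1B, align 1] → 13; +3 tail pad (align 8); size 16, align 8
@0: port [8B, align 8] → 8
@8: src [1B, align 1] → 9
+7 pad (align 8)
@16: ttl [136B, align 8] → 152
@152: checksum [8B, align 8] → 160
@160: window [16B, align 8] → 176
@176: magic [2B, align 2] → 178
@178: seq [1B, align 1] → 179
+5 tail pad (align 8)
size 184, align 8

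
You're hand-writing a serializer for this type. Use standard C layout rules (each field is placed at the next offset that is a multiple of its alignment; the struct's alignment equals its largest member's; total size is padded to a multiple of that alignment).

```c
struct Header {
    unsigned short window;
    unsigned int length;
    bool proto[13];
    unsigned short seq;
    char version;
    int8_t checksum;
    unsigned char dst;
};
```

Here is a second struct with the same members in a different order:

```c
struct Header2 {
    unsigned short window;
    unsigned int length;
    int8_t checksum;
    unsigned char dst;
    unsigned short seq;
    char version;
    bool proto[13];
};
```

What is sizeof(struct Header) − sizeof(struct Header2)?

0

window at 0 (size 2, align 2) → ends 2
pad 2 to align 4 for length
length at 4 (size 4, align 4) → ends 8
proto at 8 (size 13, align 1) → ends 21
pad 1 to align 2 for seq
seq at 22 (size 2, align 2) → ends 24
version at 24 (size 1, align 1) → ends 25
checksum at 25 (size 1, align 1) → ends 26
dst at 26 (size 1, align 1) → ends 27
tail pad 1 to reach multiple of 4
total 28 bytes, alignment 4
— Header2 —
window at 0 (size 2, align 2) → ends 2
pad 2 to align 4 for length
length at 4 (size 4, align 4) → ends 8
checksum at 8 (size 1, align 1) → ends 9
dst at 9 (size 1, align 1) → ends 10
seq at 10 (size 2, align 2) → ends 12
version at 12 (size 1, align 1) → ends 13
proto at 13 (size 13, align 1) → ends 26
tail pad 2 to reach multiple of 4
total 28 bytes, alignment 4
28 − 28 = 0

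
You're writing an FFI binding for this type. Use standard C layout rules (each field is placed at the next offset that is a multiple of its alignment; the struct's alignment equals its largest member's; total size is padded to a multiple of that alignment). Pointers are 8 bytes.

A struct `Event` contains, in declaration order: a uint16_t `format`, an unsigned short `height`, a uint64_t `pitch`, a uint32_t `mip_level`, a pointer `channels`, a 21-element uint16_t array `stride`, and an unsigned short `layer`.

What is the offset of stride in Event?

32

0..2  format  (2B, 2-aligned)
2..4  height  (2B, 2-aligned)
4..8  -- padding (4B)
8..16  pitch  (8B, 8-aligned)
16..20  mip_level  (4B, 4-aligned)
20..24  -- padding (4B)
24..32  channels  (8B, 8-aligned)
32..74  stride  (42B, 2-aligned)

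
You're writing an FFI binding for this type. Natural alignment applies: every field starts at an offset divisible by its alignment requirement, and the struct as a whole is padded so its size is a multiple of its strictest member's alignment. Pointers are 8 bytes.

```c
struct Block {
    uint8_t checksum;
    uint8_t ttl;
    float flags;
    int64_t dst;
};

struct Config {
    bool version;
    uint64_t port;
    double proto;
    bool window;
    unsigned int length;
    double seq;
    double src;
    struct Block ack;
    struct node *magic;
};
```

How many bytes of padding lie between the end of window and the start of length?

3

Block: @0: checksum [1B, align 1] → 1; @1: ttl [1B, align 1] → 2; +2 pad (align 4); @4: flags [4B, align 4] → 8; @8: dst [8B, align 8] → 16; size 16, align 8
@0: version [1B, align 1] → 1
+7 pad (align 8)
@8: port [8B, align 8] → 16
@16: proto [8B, align 8] → 24
@24: window [1B, align 1] → 25
+3 pad (align 4)
@28: length [4B, align 4] → 32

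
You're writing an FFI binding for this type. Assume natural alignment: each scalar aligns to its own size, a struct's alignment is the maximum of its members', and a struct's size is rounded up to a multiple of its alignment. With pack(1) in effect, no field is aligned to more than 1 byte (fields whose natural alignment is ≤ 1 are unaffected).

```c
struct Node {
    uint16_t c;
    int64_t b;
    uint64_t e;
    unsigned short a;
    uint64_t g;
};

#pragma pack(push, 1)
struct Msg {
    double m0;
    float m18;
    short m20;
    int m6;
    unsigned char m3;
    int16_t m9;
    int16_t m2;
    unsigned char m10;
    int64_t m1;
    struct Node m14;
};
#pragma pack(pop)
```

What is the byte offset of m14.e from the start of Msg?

48

Node: @0: c [2B, align 2] → 2; +6 pad (align 8); @8: b [8B, align 8] → 16; @16: e [8B, align 8] → 24; @24: a [2B, align 2] → 26; +6 pad (align 8); @32: g [8B, align 8] → 40; size 40, align 8
@0: m0 [8B, align 1] → 8
@8: m18 [4B, align 1] → 12
@12: m20 [2B, align 1] → 14
@14: m6 [4B, align 1] → 18
@18: m3 [1B, align 1] → 19
@19: m9 [2B, align 1] → 21
@21: m2 [2B, align 1] → 23
@23: m10 [1B, align 1] → 24
@24: m1 [8B, align 1] → 32
@32: m14 [40B, align 1] → 72
within Node: e at 16
32 + 16 = 48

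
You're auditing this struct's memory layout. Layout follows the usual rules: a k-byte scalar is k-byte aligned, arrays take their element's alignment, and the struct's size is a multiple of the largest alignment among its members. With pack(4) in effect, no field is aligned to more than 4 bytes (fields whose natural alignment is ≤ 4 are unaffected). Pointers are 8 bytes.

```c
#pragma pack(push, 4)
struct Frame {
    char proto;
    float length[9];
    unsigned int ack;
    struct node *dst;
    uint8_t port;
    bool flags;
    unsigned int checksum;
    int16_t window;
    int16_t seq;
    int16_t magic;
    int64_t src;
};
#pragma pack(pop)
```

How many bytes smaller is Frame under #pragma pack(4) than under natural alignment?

4

natural layout:
  @0: proto [1B, align 1] → 1
  +3 pad (align 4)
  @4: length [36B, align 4] → 40
  @40: ack [4B, align 4] → 44
  +4 pad (align 8)
  @48: dst [8B, align 8] → 56
  @56: port [1B, align 1] → 57
  @57: flags [1B, align 1] → 58
  +2 pad (align 4)
  @60: checksum [4B, align 4] → 64
  @64: window [2B, align 2] → 66
  @66: seq [2B, align 2] → 68
  @68: magic [2B, align 2] → 70
  +2 pad (align 8)
  @72: src [8B, align 8] → 80
  size 80, align 8
packed(4) layout:
  @0: proto [1B, align 1] → 1
  +3 pad (align 4)
  @4: length [36B, align 4] → 40
  @40: ack [4B, align 4] → 44
  @44: dst [8B, align 4] → 52
  @52: port [1B, align 1] → 53
  @53: flags [1B, align 1] → 54
  +2 pad (align 4)
  @56: checksum [4B, align 4] → 60
  @60: window [2B, align 2] → 62
  @62: seq [2B, align 2] → 64
  @64: magic [2B, align 2] → 66
  +2 pad (align 4)
  @68: src [8B, align 4] → 76
  size 76, align 4
80 − 76 = 4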